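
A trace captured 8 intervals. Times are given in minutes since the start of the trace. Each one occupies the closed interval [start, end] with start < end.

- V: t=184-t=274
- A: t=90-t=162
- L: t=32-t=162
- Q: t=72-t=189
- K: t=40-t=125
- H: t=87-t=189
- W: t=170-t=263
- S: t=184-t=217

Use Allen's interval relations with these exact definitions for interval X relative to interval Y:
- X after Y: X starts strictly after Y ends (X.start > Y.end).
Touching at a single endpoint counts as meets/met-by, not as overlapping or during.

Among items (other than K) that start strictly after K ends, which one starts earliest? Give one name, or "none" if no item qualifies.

W

Target K = [t=40, t=125].
A [t=90, t=162] → overlapped-by → excluded.
H [t=87, t=189] → overlapped-by → excluded.
L [t=32, t=162] → contains → excluded.
Q [t=72, t=189] → overlapped-by → excluded.
S [t=184, t=217] → after → candidate.
V [t=184, t=274] → after → candidate.
W [t=170, t=263] → after → candidate.
Among candidates, earliest start is t=170 → W.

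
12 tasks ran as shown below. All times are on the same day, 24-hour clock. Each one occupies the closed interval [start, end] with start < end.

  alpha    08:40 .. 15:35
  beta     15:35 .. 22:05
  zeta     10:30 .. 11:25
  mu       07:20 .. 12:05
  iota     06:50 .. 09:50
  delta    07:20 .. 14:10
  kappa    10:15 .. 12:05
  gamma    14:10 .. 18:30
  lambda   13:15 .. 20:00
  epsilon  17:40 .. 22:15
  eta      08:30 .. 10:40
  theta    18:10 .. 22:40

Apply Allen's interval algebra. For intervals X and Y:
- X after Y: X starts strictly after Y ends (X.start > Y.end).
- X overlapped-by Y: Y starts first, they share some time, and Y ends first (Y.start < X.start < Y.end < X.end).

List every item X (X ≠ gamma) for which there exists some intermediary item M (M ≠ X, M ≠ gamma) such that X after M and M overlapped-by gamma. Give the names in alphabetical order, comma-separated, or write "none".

Target gamma = [14:10, 18:30].
Intermediaries M with M overlapped-by gamma: beta, epsilon, theta.
Via beta — items with X after beta: none.
Via epsilon — items with X after epsilon: none.
Via theta — items with X after theta: none.
Union: none.

none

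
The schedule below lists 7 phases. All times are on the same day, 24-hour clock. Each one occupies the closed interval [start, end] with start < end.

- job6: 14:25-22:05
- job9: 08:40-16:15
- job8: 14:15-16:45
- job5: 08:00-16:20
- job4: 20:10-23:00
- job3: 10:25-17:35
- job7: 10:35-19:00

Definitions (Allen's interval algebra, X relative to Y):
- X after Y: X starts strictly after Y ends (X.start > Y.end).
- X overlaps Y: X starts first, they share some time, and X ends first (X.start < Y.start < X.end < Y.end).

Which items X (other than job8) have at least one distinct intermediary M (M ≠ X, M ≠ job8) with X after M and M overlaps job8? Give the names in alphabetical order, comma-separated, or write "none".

job4

Target job8 = [14:15, 16:45].
Intermediaries M with M overlaps job8: job5, job9.
Via job5 — items with X after job5: job4.
Via job9 — items with X after job9: job4.
Union: job4.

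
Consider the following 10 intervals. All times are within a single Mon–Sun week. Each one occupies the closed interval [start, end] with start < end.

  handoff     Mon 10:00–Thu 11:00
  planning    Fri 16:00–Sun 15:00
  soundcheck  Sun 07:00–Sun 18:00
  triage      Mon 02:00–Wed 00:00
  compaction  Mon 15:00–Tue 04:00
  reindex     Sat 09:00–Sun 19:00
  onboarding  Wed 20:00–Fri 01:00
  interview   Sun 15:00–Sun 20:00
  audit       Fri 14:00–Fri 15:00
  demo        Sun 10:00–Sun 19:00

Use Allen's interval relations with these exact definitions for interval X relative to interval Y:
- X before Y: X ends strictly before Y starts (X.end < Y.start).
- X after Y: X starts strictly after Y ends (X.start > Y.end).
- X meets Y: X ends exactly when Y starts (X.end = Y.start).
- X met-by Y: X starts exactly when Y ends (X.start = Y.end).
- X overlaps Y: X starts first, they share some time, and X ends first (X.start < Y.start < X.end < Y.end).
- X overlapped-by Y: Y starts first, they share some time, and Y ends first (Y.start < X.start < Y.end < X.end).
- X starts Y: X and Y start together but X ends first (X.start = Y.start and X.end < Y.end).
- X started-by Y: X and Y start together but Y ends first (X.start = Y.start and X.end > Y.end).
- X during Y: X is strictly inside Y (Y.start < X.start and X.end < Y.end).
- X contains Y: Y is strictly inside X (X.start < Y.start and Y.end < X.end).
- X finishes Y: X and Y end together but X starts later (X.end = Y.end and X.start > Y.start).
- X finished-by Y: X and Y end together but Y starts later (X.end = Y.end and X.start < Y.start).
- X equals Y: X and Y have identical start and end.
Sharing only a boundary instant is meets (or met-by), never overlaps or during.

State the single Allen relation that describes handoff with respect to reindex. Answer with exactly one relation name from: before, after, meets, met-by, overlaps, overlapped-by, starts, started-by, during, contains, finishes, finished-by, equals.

before

handoff = [Mon 10:00, Thu 11:00]; reindex = [Sat 09:00, Sun 19:00].
Compare endpoints: handoff.start < reindex.start, handoff.start < reindex.end, handoff.end < reindex.start, handoff.end < reindex.end.
That pattern is 'before'.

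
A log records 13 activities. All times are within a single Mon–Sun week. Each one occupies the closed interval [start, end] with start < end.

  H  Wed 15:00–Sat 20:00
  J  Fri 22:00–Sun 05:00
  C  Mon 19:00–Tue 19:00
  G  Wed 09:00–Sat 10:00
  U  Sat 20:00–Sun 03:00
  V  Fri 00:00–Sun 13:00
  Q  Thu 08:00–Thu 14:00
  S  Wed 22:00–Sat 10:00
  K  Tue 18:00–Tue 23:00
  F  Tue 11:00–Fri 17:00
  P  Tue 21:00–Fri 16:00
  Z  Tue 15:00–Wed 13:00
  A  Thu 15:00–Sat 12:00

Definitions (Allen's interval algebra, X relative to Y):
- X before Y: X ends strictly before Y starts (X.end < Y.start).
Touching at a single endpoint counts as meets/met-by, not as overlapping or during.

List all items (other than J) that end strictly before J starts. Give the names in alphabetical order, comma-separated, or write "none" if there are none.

C, F, K, P, Q, Z

Target J = [Fri 22:00, Sun 05:00].
A [Thu 15:00, Sat 12:00] → overlaps → no.
C [Mon 19:00, Tue 19:00] → before → yes.
F [Tue 11:00, Fri 17:00] → before → yes.
G [Wed 09:00, Sat 10:00] → overlaps → no.
H [Wed 15:00, Sat 20:00] → overlaps → no.
K [Tue 18:00, Tue 23:00] → before → yes.
P [Tue 21:00, Fri 16:00] → before → yes.
Q [Thu 08:00, Thu 14:00] → before → yes.
S [Wed 22:00, Sat 10:00] → overlaps → no.
U [Sat 20:00, Sun 03:00] → during → no.
V [Fri 00:00, Sun 13:00] → contains → no.
Z [Tue 15:00, Wed 13:00] → before → yes.
Result: C, F, K, P, Q, Z.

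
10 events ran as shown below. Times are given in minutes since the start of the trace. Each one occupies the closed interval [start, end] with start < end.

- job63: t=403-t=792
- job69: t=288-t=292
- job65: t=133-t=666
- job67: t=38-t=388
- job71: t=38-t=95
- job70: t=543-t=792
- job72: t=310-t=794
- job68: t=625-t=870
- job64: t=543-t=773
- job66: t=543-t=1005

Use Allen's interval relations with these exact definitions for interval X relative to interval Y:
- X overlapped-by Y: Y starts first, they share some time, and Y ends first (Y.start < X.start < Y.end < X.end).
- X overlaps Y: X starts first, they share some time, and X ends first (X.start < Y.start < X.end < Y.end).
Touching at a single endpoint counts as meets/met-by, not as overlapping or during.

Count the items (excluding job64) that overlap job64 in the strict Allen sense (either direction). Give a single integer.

Target job64 = [t=543, t=773].
job63 [t=403, t=792] → contains → no.
job65 [t=133, t=666] → overlaps → counts.
job66 [t=543, t=1005] → started-by → no.
job67 [t=38, t=388] → before → no.
job68 [t=625, t=870] → overlapped-by → counts.
job69 [t=288, t=292] → before → no.
job70 [t=543, t=792] → started-by → no.
job71 [t=38, t=95] → before → no.
job72 [t=310, t=794] → contains → no.
Total: 2.

2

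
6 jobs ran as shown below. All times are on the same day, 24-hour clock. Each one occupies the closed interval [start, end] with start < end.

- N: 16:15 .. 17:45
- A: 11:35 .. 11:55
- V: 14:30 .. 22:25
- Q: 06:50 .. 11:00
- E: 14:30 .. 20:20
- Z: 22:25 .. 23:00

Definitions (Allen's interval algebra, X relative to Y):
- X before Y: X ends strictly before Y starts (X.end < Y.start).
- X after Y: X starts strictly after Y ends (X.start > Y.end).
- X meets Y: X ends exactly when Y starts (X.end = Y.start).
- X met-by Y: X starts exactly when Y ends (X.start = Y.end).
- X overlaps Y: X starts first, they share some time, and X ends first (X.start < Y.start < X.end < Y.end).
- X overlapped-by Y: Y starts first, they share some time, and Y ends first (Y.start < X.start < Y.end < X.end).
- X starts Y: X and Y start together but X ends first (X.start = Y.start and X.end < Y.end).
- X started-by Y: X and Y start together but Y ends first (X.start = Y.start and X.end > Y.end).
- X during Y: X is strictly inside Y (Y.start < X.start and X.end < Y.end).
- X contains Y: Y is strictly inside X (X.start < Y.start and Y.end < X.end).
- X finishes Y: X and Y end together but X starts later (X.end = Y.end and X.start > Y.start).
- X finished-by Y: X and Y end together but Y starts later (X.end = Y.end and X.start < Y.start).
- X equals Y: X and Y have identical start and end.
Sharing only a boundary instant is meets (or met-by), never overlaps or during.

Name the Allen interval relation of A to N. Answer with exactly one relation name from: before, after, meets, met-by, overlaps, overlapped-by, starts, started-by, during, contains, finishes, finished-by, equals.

before

A = [11:35, 11:55]; N = [16:15, 17:45].
Compare endpoints: A.start < N.start, A.start < N.end, A.end < N.start, A.end < N.end.
That pattern is 'before'.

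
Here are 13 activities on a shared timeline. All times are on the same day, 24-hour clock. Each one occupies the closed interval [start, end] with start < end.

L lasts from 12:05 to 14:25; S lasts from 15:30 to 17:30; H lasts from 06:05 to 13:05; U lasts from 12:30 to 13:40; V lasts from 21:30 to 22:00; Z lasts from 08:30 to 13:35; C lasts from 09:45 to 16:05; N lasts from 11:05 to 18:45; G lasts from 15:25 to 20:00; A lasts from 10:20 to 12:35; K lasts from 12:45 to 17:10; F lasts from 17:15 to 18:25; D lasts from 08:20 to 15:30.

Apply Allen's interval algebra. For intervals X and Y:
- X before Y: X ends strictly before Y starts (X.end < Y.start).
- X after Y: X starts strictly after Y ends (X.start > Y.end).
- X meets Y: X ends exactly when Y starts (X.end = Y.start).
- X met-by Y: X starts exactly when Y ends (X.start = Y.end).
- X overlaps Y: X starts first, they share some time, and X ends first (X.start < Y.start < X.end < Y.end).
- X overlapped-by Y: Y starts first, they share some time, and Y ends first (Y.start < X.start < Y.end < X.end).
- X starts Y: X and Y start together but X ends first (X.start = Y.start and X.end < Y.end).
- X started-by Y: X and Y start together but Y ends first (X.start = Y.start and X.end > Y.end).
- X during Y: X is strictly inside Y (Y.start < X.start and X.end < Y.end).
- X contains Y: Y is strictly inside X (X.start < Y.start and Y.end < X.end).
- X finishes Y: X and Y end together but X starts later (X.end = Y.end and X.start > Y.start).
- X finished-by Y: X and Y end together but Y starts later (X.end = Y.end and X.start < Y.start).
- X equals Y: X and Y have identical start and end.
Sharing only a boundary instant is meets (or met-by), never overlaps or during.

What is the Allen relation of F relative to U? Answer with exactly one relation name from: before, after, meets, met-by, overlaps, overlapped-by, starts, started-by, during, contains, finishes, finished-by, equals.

after

F = [17:15, 18:25]; U = [12:30, 13:40].
Compare endpoints: F.start > U.start, F.start > U.end, F.end > U.start, F.end > U.end.
That pattern is 'after'.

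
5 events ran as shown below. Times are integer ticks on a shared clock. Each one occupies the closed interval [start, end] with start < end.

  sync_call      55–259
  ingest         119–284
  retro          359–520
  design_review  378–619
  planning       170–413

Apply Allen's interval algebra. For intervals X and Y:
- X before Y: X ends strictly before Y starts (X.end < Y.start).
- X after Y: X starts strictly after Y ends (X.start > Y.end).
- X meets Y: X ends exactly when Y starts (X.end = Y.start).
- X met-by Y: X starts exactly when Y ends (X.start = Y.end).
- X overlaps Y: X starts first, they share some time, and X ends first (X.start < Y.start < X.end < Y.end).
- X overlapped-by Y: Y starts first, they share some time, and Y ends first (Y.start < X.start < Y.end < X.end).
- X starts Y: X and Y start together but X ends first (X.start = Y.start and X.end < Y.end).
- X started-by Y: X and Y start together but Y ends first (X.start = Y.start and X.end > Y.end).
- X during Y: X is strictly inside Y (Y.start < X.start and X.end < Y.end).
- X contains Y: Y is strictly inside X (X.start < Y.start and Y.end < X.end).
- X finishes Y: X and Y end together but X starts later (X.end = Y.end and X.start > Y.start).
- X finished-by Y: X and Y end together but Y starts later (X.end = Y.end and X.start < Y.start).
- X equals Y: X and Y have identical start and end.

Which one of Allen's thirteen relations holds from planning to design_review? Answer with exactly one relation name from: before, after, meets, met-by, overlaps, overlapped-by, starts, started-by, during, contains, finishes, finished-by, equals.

overlaps

planning = [170, 413]; design_review = [378, 619].
Compare endpoints: planning.start < design_review.start, planning.start < design_review.end, planning.end > design_review.start, planning.end < design_review.end.
That pattern is 'overlaps'.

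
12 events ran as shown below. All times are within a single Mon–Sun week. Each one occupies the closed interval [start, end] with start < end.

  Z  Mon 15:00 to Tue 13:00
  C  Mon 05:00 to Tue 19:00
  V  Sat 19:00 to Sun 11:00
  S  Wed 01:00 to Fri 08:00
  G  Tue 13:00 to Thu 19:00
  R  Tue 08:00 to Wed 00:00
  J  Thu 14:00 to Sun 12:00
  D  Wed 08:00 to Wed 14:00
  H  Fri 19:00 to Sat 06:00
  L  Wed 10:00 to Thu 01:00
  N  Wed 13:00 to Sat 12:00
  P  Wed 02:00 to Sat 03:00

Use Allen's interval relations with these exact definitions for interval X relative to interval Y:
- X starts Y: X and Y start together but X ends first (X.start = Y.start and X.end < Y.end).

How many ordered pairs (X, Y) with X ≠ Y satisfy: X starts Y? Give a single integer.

Checking all 132 ordered pairs for relation 'starts'; matching pairs in alphabetical order:
No pair satisfies it.
Count: 0.

0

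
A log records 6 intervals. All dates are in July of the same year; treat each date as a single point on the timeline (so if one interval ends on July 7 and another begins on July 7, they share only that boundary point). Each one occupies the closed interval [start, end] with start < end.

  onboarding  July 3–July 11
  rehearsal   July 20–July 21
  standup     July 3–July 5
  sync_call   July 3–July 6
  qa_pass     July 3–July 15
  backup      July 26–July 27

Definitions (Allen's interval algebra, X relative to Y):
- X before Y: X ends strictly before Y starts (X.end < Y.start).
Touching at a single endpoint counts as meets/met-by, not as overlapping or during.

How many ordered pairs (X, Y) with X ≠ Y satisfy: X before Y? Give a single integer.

9

Checking all 30 ordered pairs for relation 'before'; matching pairs in alphabetical order:
(onboarding, backup): onboarding before backup ✓
(onboarding, rehearsal): onboarding before rehearsal ✓
(qa_pass, backup): qa_pass before backup ✓
(qa_pass, rehearsal): qa_pass before rehearsal ✓
(rehearsal, backup): rehearsal before backup ✓
(standup, backup): standup before backup ✓
(standup, rehearsal): standup before rehearsal ✓
(sync_call, backup): sync_call before backup ✓
(sync_call, rehearsal): sync_call before rehearsal ✓
Count: 9.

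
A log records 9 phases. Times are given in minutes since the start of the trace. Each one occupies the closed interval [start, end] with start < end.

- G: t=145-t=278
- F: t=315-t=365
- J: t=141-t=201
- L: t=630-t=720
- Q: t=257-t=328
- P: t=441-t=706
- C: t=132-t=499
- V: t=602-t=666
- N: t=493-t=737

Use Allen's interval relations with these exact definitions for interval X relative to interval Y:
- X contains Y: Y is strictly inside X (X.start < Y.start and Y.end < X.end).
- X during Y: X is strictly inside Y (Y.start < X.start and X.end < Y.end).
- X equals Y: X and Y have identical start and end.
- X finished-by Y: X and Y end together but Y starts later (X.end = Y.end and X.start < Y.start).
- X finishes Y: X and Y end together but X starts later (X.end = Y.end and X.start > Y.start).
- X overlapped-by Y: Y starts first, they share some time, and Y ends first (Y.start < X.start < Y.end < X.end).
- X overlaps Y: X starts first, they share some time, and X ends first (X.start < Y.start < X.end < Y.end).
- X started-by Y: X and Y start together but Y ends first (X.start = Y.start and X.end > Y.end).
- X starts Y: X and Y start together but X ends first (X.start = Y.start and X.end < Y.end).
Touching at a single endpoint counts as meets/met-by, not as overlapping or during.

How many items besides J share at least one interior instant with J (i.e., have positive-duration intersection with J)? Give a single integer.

Target J = [t=141, t=201].
C [t=132, t=499] → contains → counts.
F [t=315, t=365] → after → no.
G [t=145, t=278] → overlapped-by → counts.
L [t=630, t=720] → after → no.
N [t=493, t=737] → after → no.
P [t=441, t=706] → after → no.
Q [t=257, t=328] → after → no.
V [t=602, t=666] → after → no.
Total: 2.

2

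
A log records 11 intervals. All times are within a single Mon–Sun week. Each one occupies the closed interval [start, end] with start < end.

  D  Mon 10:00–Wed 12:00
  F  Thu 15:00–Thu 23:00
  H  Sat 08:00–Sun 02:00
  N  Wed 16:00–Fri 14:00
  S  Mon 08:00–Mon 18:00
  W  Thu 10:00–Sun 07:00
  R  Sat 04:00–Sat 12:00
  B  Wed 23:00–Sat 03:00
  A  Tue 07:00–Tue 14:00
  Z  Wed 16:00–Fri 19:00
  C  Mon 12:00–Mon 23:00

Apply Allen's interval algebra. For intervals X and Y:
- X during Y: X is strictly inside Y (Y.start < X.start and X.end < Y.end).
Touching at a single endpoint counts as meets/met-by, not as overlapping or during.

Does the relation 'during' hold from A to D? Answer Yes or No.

Yes

A = [Tue 07:00, Tue 14:00], D = [Mon 10:00, Wed 12:00].
Actual relation of A to D: during.
Asked whether 'during' holds → Yes.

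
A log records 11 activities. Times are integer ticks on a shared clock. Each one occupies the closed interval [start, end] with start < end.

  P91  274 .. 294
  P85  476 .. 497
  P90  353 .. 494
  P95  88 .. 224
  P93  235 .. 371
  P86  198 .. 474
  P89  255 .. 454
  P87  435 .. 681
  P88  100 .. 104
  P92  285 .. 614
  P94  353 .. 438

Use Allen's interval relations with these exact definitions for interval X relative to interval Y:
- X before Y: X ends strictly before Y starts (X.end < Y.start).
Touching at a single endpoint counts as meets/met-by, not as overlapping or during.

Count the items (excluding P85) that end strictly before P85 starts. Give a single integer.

Target P85 = [476, 497].
P86 [198, 474] → before → counts.
P87 [435, 681] → contains → no.
P88 [100, 104] → before → counts.
P89 [255, 454] → before → counts.
P90 [353, 494] → overlaps → no.
P91 [274, 294] → before → counts.
P92 [285, 614] → contains → no.
P93 [235, 371] → before → counts.
P94 [353, 438] → before → counts.
P95 [88, 224] → before → counts.
Total: 7.

7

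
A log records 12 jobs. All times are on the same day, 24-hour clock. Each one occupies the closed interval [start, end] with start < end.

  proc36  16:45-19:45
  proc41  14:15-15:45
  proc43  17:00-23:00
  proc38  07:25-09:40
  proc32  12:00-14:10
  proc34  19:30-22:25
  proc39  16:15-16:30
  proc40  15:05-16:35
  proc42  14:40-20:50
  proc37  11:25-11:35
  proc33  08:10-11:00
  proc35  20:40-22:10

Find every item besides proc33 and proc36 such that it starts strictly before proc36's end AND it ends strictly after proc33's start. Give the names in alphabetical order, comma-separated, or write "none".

proc32, proc34, proc37, proc38, proc39, proc40, proc41, proc42, proc43

Conditions: its start is strictly before proc36's end (X.start < 19:45) AND its end is strictly after proc33's start (X.end > 08:10).
proc32: start 12:00 < 19:45? ✓; end 14:10 > 08:10? ✓ → yes.
proc34: start 19:30 < 19:45? ✓; end 22:25 > 08:10? ✓ → yes.
proc35: start 20:40 < 19:45? ✗; end 22:10 > 08:10? ✓ → no.
proc37: start 11:25 < 19:45? ✓; end 11:35 > 08:10? ✓ → yes.
proc38: start 07:25 < 19:45? ✓; end 09:40 > 08:10? ✓ → yes.
proc39: start 16:15 < 19:45? ✓; end 16:30 > 08:10? ✓ → yes.
proc40: start 15:05 < 19:45? ✓; end 16:35 > 08:10? ✓ → yes.
proc41: start 14:15 < 19:45? ✓; end 15:45 > 08:10? ✓ → yes.
proc42: start 14:40 < 19:45? ✓; end 20:50 > 08:10? ✓ → yes.
proc43: start 17:00 < 19:45? ✓; end 23:00 > 08:10? ✓ → yes.
Result: proc32, proc34, proc37, proc38, proc39, proc40, proc41, proc42, proc43.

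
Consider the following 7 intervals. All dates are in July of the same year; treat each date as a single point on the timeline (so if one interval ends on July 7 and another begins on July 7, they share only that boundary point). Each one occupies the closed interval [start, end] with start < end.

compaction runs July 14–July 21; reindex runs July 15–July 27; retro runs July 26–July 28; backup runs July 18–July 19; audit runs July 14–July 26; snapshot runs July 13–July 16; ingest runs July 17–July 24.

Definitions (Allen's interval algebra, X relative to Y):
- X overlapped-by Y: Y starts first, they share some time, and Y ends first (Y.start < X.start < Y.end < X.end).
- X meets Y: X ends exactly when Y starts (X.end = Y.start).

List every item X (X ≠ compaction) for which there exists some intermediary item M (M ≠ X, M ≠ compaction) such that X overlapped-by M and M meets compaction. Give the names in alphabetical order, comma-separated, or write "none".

Target compaction = [July 14, July 21].
Intermediaries M with M meets compaction: none.
Union: none.

none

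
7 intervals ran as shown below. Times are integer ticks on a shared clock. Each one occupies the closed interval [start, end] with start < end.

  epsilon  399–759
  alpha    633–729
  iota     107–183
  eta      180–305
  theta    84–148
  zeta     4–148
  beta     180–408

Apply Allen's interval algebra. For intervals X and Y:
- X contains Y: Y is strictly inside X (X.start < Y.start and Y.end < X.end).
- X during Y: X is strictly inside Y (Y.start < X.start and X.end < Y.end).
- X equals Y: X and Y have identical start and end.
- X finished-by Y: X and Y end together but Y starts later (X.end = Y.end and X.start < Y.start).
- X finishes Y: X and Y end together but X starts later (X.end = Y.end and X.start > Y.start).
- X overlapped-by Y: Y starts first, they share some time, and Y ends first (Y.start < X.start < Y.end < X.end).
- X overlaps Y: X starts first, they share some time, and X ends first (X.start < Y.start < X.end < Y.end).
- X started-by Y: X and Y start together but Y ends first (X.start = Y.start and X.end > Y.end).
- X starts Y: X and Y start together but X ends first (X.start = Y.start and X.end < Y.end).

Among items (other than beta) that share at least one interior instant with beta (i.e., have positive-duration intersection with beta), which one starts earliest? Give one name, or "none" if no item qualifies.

iota

Target beta = [180, 408].
alpha [633, 729] → after → excluded.
epsilon [399, 759] → overlapped-by → candidate.
eta [180, 305] → starts → candidate.
iota [107, 183] → overlaps → candidate.
theta [84, 148] → before → excluded.
zeta [4, 148] → before → excluded.
Among candidates, earliest start is 107 → iota.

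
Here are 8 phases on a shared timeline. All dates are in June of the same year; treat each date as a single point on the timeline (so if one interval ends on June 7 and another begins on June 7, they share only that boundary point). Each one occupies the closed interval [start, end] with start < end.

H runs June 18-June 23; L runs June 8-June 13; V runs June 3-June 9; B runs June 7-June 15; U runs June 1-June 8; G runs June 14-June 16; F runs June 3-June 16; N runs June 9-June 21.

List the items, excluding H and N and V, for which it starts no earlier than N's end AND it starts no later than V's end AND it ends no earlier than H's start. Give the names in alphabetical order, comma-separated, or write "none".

none

Conditions: its start is no earlier than N's end (X.start >= June 21) AND its start is no later than V's end (X.start <= June 9) AND its end is no earlier than H's start (X.end >= June 18).
B: start June 7 >= June 21? ✗; start June 7 <= June 9? ✓; end June 15 >= June 18? ✗ → no.
F: start June 3 >= June 21? ✗; start June 3 <= June 9? ✓; end June 16 >= June 18? ✗ → no.
G: start June 14 >= June 21? ✗; start June 14 <= June 9? ✗; end June 16 >= June 18? ✗ → no.
L: start June 8 >= June 21? ✗; start June 8 <= June 9? ✓; end June 13 >= June 18? ✗ → no.
U: start June 1 >= June 21? ✗; start June 1 <= June 9? ✓; end June 8 >= June 18? ✗ → no.
Result: none.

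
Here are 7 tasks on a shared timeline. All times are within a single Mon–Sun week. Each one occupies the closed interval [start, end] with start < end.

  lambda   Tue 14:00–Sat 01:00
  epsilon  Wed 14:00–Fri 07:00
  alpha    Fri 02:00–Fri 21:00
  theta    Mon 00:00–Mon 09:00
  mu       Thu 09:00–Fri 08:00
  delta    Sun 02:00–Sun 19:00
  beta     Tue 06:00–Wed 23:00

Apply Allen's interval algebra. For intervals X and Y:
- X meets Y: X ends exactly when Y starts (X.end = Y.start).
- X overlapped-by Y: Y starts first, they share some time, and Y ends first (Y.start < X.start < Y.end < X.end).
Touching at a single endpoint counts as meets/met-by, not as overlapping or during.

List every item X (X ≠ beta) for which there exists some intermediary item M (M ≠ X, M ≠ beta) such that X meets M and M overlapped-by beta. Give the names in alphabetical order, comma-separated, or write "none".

none

Target beta = [Tue 06:00, Wed 23:00].
Intermediaries M with M overlapped-by beta: epsilon, lambda.
Via epsilon — items with X meets epsilon: none.
Via lambda — items with X meets lambda: none.
Union: none.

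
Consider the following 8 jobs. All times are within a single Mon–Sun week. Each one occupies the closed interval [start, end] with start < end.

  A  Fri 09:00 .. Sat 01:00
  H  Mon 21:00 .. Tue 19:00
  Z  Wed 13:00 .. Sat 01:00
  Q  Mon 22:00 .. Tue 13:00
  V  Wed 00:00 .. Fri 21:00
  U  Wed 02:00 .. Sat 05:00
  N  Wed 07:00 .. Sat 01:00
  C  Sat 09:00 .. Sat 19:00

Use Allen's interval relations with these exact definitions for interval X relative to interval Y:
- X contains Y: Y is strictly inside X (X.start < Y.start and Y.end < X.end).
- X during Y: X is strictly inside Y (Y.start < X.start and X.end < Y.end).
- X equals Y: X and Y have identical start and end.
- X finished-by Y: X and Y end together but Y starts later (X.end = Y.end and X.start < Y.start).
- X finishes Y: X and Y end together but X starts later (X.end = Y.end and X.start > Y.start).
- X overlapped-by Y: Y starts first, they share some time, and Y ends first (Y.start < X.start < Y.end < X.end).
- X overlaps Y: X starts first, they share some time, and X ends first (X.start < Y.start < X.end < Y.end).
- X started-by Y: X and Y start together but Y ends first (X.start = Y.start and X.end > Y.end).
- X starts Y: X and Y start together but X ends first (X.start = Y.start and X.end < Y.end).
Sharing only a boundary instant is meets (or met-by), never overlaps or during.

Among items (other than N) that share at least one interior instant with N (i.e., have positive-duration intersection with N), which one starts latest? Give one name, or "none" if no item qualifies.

Target N = [Wed 07:00, Sat 01:00].
A [Fri 09:00, Sat 01:00] → finishes → candidate.
C [Sat 09:00, Sat 19:00] → after → excluded.
H [Mon 21:00, Tue 19:00] → before → excluded.
Q [Mon 22:00, Tue 13:00] → before → excluded.
U [Wed 02:00, Sat 05:00] → contains → candidate.
V [Wed 00:00, Fri 21:00] → overlaps → candidate.
Z [Wed 13:00, Sat 01:00] → finishes → candidate.
Among candidates, latest start is Fri 09:00 → A.

A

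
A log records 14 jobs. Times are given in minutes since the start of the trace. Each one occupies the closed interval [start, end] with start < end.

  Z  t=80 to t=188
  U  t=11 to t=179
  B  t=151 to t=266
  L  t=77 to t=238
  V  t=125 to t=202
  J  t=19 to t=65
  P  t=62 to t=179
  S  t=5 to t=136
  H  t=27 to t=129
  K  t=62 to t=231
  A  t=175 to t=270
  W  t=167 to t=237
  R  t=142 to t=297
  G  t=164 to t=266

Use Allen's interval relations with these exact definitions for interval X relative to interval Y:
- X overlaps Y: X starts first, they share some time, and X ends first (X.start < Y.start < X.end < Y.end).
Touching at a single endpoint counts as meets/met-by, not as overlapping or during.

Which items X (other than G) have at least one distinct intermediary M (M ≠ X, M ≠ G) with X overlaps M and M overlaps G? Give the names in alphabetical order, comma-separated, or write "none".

H, J, K, P, S, U, Z

Target G = [t=164, t=266].
Intermediaries M with M overlaps G: K, L, P, U, V, Z.
Via K — items with X overlaps K: H, J, S, U.
Via L — items with X overlaps L: H, K, P, S, U.
Via P — items with X overlaps P: H, J, S.
Via U — items with X overlaps U: S.
Via V — items with X overlaps V: H, P, S, U, Z.
Via Z — items with X overlaps Z: H, P, S, U.
Union: H, J, K, P, S, U, Z.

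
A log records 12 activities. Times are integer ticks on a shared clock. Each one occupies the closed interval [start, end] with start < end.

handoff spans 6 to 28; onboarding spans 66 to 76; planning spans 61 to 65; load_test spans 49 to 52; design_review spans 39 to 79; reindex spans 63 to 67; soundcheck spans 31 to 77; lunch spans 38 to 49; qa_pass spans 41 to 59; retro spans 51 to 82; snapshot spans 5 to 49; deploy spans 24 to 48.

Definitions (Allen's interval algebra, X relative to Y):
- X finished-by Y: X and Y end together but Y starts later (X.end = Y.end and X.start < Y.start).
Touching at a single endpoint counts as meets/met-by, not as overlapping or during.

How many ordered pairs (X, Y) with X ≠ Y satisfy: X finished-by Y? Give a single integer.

1

Checking all 132 ordered pairs for relation 'finished-by'; matching pairs in alphabetical order:
(snapshot, lunch): snapshot finished-by lunch ✓
Count: 1.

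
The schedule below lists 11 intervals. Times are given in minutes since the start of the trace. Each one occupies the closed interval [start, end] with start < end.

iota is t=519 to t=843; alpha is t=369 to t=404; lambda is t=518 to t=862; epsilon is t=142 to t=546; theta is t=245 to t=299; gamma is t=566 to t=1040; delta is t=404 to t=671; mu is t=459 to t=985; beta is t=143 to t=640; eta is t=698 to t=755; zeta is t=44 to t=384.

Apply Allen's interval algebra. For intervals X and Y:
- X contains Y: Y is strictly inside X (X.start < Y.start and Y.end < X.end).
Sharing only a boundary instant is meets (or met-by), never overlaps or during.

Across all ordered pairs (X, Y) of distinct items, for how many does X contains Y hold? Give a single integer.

Checking all 110 ordered pairs for relation 'contains'; matching pairs in alphabetical order:
(beta, alpha): beta contains alpha ✓
(beta, theta): beta contains theta ✓
(epsilon, alpha): epsilon contains alpha ✓
(epsilon, theta): epsilon contains theta ✓
(gamma, eta): gamma contains eta ✓
(iota, eta): iota contains eta ✓
(lambda, eta): lambda contains eta ✓
(lambda, iota): lambda contains iota ✓
(mu, eta): mu contains eta ✓
(mu, iota): mu contains iota ✓
(mu, lambda): mu contains lambda ✓
(zeta, theta): zeta contains theta ✓
Count: 12.

12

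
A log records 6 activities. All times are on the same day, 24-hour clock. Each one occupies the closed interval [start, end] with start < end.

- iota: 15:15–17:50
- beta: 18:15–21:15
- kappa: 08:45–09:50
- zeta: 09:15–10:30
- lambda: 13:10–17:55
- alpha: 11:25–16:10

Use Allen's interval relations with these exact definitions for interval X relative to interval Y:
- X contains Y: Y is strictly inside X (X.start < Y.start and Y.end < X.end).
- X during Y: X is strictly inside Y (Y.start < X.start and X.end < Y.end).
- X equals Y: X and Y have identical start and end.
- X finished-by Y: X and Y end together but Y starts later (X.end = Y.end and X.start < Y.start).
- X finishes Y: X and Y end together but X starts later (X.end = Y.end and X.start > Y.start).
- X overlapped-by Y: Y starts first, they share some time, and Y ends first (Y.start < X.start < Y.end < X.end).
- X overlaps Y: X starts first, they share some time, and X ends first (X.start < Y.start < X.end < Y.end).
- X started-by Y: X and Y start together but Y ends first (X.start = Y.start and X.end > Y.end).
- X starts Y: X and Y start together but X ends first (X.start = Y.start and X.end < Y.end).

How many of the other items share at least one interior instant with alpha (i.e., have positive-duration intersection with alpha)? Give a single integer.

2

Target alpha = [11:25, 16:10].
beta [18:15, 21:15] → after → no.
iota [15:15, 17:50] → overlapped-by → counts.
kappa [08:45, 09:50] → before → no.
lambda [13:10, 17:55] → overlapped-by → counts.
zeta [09:15, 10:30] → before → no.
Total: 2.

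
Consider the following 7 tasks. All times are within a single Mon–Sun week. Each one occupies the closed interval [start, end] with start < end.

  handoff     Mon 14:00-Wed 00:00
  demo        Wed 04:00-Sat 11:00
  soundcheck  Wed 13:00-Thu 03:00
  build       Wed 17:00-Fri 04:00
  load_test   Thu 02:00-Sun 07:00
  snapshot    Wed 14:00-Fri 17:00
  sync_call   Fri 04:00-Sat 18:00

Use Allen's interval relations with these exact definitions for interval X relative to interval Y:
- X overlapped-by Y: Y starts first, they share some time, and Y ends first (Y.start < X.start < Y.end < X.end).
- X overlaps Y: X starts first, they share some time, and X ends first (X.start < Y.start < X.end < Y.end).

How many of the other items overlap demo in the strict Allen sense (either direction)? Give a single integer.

Target demo = [Wed 04:00, Sat 11:00].
build [Wed 17:00, Fri 04:00] → during → no.
handoff [Mon 14:00, Wed 00:00] → before → no.
load_test [Thu 02:00, Sun 07:00] → overlapped-by → counts.
snapshot [Wed 14:00, Fri 17:00] → during → no.
soundcheck [Wed 13:00, Thu 03:00] → during → no.
sync_call [Fri 04:00, Sat 18:00] → overlapped-by → counts.
Total: 2.

2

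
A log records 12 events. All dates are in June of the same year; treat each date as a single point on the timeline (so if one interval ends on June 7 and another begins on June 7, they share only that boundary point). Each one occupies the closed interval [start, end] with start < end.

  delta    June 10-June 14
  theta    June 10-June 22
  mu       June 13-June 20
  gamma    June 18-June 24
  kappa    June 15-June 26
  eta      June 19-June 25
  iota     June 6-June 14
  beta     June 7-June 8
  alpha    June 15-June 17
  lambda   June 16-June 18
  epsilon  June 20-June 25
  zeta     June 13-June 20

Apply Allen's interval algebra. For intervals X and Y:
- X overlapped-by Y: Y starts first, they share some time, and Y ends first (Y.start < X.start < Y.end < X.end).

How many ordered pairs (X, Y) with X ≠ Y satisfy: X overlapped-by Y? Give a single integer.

18

Checking all 132 ordered pairs for relation 'overlapped-by'; matching pairs in alphabetical order:
(epsilon, gamma): epsilon overlapped-by gamma ✓
(epsilon, theta): epsilon overlapped-by theta ✓
(eta, gamma): eta overlapped-by gamma ✓
(eta, mu): eta overlapped-by mu ✓
(eta, theta): eta overlapped-by theta ✓
(eta, zeta): eta overlapped-by zeta ✓
(gamma, mu): gamma overlapped-by mu ✓
(gamma, theta): gamma overlapped-by theta ✓
(gamma, zeta): gamma overlapped-by zeta ✓
(kappa, mu): kappa overlapped-by mu ✓
(kappa, theta): kappa overlapped-by theta ✓
(kappa, zeta): kappa overlapped-by zeta ✓
(lambda, alpha): lambda overlapped-by alpha ✓
(mu, delta): mu overlapped-by delta ✓
(mu, iota): mu overlapped-by iota ✓
(theta, iota): theta overlapped-by iota ✓
(zeta, delta): zeta overlapped-by delta ✓
(zeta, iota): zeta overlapped-by iota ✓
Count: 18.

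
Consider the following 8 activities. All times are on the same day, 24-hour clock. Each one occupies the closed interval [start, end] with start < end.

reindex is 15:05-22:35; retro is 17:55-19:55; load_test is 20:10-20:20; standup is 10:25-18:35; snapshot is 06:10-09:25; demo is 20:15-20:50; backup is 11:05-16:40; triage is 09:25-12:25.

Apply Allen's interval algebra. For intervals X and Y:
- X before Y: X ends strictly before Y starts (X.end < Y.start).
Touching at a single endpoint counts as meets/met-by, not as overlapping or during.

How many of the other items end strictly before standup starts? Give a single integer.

1

Target standup = [10:25, 18:35].
backup [11:05, 16:40] → during → no.
demo [20:15, 20:50] → after → no.
load_test [20:10, 20:20] → after → no.
reindex [15:05, 22:35] → overlapped-by → no.
retro [17:55, 19:55] → overlapped-by → no.
snapshot [06:10, 09:25] → before → counts.
triage [09:25, 12:25] → overlaps → no.
Total: 1.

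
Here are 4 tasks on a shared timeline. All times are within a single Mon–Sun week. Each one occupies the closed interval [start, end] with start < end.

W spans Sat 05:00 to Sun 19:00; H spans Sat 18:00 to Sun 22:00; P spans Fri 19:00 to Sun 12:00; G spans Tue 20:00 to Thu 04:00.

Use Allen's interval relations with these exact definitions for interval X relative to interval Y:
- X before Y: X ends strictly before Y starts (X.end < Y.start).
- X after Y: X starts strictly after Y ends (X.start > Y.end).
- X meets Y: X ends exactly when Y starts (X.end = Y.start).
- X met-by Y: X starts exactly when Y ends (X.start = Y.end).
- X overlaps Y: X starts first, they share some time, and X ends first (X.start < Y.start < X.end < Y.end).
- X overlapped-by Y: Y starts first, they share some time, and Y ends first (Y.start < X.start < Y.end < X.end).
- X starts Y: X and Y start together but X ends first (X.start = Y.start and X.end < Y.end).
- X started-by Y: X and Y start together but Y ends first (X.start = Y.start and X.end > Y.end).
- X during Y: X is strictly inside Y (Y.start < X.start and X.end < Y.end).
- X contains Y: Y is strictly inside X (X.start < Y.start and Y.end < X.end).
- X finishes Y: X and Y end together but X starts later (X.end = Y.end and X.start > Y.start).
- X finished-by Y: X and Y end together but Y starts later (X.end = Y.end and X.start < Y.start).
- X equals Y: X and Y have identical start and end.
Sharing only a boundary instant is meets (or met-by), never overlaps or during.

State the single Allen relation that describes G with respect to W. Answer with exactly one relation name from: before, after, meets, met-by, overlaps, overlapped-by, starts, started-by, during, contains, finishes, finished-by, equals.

before

G = [Tue 20:00, Thu 04:00]; W = [Sat 05:00, Sun 19:00].
Compare endpoints: G.start < W.start, G.start < W.end, G.end < W.start, G.end < W.end.
That pattern is 'before'.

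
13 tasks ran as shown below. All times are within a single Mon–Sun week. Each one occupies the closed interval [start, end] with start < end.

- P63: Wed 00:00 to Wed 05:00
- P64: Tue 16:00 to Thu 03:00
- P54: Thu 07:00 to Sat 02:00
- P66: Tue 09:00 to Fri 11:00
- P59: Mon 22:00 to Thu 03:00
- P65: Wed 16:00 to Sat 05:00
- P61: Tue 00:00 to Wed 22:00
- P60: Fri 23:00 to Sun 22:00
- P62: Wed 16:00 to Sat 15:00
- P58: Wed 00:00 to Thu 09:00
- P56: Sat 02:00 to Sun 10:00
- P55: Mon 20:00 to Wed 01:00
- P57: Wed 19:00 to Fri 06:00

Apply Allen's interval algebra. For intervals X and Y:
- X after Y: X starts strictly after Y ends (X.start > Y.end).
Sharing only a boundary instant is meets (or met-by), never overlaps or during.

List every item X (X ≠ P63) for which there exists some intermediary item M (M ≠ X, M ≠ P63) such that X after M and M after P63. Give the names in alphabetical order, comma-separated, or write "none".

P56, P60

Target P63 = [Wed 00:00, Wed 05:00].
Intermediaries M with M after P63: P54, P56, P57, P60, P62, P65.
Via P54 — items with X after P54: none.
Via P56 — items with X after P56: none.
Via P57 — items with X after P57: P56, P60.
Via P60 — items with X after P60: none.
Via P62 — items with X after P62: none.
Via P65 — items with X after P65: none.
Union: P56, P60.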